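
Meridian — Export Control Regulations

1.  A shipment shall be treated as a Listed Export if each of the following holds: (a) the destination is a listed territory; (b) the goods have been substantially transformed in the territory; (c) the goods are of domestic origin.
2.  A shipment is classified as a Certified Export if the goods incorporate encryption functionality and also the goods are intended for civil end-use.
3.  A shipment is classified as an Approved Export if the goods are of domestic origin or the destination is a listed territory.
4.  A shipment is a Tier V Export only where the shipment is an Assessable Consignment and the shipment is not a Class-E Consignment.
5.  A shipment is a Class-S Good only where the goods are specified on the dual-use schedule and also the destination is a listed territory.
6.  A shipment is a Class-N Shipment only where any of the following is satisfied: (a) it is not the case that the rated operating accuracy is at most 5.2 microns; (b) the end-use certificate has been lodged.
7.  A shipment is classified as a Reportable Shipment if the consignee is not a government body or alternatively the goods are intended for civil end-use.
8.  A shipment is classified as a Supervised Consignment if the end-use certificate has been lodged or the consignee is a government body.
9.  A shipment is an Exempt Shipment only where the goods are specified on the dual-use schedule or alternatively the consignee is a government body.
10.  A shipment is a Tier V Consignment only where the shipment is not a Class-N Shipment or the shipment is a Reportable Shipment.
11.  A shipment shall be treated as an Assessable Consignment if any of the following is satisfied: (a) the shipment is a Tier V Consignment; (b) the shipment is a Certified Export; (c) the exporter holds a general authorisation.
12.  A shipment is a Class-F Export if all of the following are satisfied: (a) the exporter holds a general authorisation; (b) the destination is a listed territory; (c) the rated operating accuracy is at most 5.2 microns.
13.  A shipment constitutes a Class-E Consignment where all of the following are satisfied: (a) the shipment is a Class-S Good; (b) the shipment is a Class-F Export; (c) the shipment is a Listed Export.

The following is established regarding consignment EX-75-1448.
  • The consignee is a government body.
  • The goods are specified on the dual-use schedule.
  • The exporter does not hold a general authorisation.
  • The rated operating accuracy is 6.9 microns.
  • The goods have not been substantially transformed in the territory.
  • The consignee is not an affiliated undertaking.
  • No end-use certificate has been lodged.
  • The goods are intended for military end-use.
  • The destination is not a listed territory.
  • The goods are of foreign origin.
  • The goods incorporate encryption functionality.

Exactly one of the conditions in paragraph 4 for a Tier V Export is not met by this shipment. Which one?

Under paragraph 6: rated operating accuracy: 6.9 microns ≤ 5.2 microns? no, so negated condition yes; or the end-use certificate has been lodged? no. So the shipment is a Class-N Shipment.
Under paragraph 7: the consignee is not a government body? no; or the goods are intended for civil end-use? no. So the shipment is not a Reportable Shipment.
Under paragraph 10: not a Class-N Shipment (paragraph 6)? no; or Reportable Shipment (paragraph 7)? no. So the shipment is not a Tier V Consignment.
Under paragraph 2: the goods incorporate encryption functionality? yes; and the goods are intended for civil end-use? no. So the shipment is not a Certified Export.
Under paragraph 11: Tier V Consignment (paragraph 10)? no; or Certified Export (paragraph 2)? no; or the exporter holds a general authorisation? no. So the shipment is not an Assessable Consignment.
Under paragraph 5: the goods are specified on the dual-use schedule? yes; and the destination is a listed territory? no. So the shipment is not a Class-S Good.
Under paragraph 12: the exporter holds a general authorisation? no; and the destination is a listed territory? no; and rated operating accuracy: 6.9 microns ≤ 5.2 microns? no. So the shipment is not a Class-F Export.
Under paragraph 1: the destination is a listed territory? no; and the goods have been substantially transformed in the territory? no; and the goods are of domestic origin? no. So the shipment is not a Listed Export.
Under paragraph 13: Class-S Good (paragraph 5)? no; and Class-F Export (paragraph 12)? no; and Listed Export (paragraph 1)? no. So the shipment is not a Class-E Consignment.
Under paragraph 4: Assessable Consignment (paragraph 11)? no; and not a Class-E Consignment (paragraph 13)? yes. So the shipment is not a Tier V Export.

Assessable Consignment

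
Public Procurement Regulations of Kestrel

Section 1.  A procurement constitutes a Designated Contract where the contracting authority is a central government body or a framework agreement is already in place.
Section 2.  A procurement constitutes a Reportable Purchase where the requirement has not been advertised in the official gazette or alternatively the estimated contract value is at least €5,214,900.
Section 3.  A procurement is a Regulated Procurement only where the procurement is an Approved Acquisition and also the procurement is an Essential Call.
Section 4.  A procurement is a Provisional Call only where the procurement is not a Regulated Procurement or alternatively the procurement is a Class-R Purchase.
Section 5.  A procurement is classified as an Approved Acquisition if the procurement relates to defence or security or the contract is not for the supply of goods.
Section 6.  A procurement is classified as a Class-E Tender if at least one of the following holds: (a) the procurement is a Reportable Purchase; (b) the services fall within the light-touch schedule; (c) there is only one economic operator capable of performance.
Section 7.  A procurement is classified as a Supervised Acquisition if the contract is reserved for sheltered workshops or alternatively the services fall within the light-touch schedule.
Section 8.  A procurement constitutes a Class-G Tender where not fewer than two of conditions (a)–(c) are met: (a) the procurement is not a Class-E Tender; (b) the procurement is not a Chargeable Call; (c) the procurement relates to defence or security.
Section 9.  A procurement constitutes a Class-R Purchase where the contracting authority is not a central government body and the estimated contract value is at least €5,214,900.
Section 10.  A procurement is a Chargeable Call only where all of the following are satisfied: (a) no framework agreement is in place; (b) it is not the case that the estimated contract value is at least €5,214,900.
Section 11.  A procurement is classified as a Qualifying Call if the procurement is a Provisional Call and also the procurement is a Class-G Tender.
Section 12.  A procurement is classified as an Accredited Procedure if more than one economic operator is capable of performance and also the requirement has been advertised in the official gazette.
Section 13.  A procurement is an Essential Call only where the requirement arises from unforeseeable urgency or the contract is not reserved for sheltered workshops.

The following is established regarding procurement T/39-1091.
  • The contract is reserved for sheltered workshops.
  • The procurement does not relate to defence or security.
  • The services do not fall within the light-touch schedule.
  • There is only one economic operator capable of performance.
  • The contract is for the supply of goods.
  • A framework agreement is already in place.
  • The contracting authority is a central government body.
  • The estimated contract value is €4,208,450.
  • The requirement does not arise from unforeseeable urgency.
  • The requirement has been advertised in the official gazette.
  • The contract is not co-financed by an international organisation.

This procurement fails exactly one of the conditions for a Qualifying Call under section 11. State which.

Under section 5: the procurement relates to defence or security? no; or the contract is not for the supply of goods? no. So the procurement is not an Approved Acquisition.
Under section 13: the requirement arises from unforeseeable urgency? no; or the contract is not reserved for sheltered workshops? no. So the procurement is not an Essential Call.
Under section 3: Approved Acquisition (section 5)? no; and Essential Call (section 13)? no. So the procurement is not a Regulated Procurement.
Under section 9: the contracting authority is not a central government body? no; and estimated contract value: €4,208,450 ≥ €5,214,900? no. So the procurement is not a Class-R Purchase.
Under section 4: not a Regulated Procurement (section 3)? yes; or Class-R Purchase (section 9)? no. So the procurement is a Provisional Call.
Under section 2: the requirement has not been advertised in the official gazette? no; or estimated contract value: €4,208,450 ≥ €5,214,900? no. So the procurement is not a Reportable Purchase.
Under section 6: Reportable Purchase (section 2)? no; or the services fall within the light-touch schedule? no; or there is only one economic operator capable of performance? yes. So the procurement is a Class-E Tender.
Under section 10: no framework agreement is in place? no; and estimated contract value: €4,208,450 ≥ €5,214,900? no, so negated condition yes. So the procurement is not a Chargeable Call.
Under section 8: not a Class-E Tender (section 6)? no; not a Chargeable Call (section 10)? yes; the procurement relates to defence or security? no — 1 of 3 hold (need ≥2) → not satisfied.
Under section 11: Provisional Call (section 4)? yes; and Class-G Tender (section 8)? no. So the procurement is not a Qualifying Call.

Class-G Tender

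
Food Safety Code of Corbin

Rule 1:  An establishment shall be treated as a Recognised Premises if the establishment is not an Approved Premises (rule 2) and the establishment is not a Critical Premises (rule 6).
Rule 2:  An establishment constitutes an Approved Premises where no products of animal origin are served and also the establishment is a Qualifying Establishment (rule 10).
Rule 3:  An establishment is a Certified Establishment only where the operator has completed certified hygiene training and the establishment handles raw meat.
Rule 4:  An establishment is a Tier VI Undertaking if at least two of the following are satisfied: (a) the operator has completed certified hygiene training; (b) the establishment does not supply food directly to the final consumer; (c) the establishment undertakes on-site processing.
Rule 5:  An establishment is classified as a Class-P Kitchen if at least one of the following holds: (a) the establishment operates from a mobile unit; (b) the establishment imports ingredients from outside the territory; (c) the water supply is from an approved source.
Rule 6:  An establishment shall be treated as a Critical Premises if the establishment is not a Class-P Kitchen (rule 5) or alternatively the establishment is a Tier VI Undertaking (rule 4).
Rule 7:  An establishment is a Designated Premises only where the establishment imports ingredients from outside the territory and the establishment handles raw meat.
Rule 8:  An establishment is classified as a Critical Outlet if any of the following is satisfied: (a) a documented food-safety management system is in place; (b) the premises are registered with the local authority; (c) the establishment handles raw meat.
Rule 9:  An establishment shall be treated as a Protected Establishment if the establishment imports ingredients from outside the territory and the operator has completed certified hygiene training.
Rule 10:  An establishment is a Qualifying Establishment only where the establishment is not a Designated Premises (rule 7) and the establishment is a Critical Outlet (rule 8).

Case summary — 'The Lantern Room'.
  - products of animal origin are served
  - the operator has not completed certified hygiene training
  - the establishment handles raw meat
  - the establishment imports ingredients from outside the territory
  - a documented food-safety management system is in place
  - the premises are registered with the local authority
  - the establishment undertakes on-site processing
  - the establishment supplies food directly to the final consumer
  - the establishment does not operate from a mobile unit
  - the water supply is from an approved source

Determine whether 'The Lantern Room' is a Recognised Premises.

Yes

rule 7 — Designated Premises: [the establishment imports ingredients from outside the territory? yes] AND [the establishment handles raw meat? yes] → satisfied.
rule 8 — Critical Outlet: [a documented food-safety management system is in place? yes] OR [the premises are registered with the local authority? yes] OR [the establishment handles raw meat? yes] → satisfied.
rule 10 — Qualifying Establishment: [not a Designated Premises (rule 7)? no] AND [Critical Outlet (rule 8)? yes] → not satisfied.
rule 2 — Approved Premises: [no products of animal origin are served? no] AND [Qualifying Establishment (rule 10)? no] → not satisfied.
rule 5 — Class-P Kitchen: [the establishment operates from a mobile unit? no] OR [the establishment imports ingredients from outside the territory? yes] OR [the water supply is from an approved source? yes] → satisfied.
rule 4 — Tier VI Undertaking: the operator has completed certified hygiene training? no; the establishment does not supply food directly to the final consumer? no; the establishment undertakes on-site processing? yes — 1 of 3 hold (need ≥2) → not satisfied.
rule 6 — Critical Premises: [not a Class-P Kitchen (rule 5)? no] OR [Tier VI Undertaking (rule 4)? no] → not satisfied.
rule 1 — Recognised Premises: [not an Approved Premises (rule 2)? yes] AND [not a Critical Premises (rule 6)? yes] → satisfied.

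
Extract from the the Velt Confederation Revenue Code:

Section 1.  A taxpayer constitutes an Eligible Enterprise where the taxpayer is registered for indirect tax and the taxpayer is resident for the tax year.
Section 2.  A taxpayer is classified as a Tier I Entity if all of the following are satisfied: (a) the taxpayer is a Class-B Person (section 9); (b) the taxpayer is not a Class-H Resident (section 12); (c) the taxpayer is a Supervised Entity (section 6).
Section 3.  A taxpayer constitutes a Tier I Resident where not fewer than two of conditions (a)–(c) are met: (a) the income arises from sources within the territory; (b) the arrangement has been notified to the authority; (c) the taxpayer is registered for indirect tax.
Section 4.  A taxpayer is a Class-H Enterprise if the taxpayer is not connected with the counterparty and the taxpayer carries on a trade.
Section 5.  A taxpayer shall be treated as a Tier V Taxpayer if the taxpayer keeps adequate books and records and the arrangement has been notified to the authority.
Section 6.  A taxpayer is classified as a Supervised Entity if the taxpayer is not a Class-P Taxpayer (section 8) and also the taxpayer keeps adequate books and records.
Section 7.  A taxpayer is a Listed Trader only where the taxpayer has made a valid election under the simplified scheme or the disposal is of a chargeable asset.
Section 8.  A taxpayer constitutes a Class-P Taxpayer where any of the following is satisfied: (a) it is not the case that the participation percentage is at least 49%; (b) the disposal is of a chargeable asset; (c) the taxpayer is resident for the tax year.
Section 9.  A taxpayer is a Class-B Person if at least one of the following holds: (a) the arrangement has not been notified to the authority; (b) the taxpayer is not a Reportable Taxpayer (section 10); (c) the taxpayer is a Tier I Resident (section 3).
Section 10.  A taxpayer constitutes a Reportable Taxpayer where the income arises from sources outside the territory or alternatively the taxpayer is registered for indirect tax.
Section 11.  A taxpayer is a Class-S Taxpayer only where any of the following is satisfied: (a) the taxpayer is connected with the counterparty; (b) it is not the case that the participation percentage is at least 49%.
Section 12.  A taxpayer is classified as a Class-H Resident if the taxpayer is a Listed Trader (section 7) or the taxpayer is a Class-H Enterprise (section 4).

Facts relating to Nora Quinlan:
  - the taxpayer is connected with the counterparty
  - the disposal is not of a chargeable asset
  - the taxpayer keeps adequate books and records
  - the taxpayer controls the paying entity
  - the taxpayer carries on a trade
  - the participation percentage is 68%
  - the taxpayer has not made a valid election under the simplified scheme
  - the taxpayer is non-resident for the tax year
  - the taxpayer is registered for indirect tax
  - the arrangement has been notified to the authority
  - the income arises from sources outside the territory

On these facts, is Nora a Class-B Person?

Yes

Under section 10: the income arises from sources outside the territory? yes; or the taxpayer is registered for indirect tax? yes. So the taxpayer is a Reportable Taxpayer.
Under section 3: the income arises from sources within the territory? no; the arrangement has been notified to the authority? yes; the taxpayer is registered for indirect tax? yes — 2 of 3 hold (need ≥2) → satisfied.
Under section 9: the arrangement has not been notified to the authority? no; or not a Reportable Taxpayer (section 10)? no; or Tier I Resident (section 3)? yes. So the taxpayer is a Class-B Person.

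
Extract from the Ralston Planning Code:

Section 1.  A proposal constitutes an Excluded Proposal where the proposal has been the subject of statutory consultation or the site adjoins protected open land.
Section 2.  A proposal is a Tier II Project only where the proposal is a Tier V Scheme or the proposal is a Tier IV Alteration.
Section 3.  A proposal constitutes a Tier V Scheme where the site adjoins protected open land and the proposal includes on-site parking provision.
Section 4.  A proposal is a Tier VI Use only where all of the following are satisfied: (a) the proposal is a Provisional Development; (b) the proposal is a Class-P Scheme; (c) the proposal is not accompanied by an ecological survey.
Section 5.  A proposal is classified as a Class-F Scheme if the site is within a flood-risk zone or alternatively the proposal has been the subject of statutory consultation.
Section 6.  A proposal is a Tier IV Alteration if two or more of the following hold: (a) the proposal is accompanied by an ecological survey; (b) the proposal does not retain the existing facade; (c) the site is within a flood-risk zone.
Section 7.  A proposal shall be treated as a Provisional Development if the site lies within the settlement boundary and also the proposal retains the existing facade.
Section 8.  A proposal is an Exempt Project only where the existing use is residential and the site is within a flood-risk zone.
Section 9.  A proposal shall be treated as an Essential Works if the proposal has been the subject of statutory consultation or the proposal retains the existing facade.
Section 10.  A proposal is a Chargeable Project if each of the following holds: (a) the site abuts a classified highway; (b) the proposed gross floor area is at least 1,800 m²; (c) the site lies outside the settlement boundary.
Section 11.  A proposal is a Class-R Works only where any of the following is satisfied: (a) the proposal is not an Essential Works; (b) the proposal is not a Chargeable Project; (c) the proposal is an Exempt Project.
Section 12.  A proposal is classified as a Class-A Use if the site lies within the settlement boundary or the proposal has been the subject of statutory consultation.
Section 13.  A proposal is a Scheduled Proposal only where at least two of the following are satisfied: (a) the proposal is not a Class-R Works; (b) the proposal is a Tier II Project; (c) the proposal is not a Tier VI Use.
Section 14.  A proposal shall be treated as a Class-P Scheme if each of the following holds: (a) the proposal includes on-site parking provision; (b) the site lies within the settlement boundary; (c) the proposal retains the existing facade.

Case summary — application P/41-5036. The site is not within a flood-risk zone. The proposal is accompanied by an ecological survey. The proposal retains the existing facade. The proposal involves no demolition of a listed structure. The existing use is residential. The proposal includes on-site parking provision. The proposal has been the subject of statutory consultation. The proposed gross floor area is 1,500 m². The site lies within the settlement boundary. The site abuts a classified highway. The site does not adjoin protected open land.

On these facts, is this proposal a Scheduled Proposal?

Under section 9: the proposal has been the subject of statutory consultation? yes; or the proposal retains the existing facade? yes. So the proposal is an Essential Works.
Under section 10: the site abuts a classified highway? yes; and proposed gross floor area: 1,500 m² ≥ 1,800 m²? no; and the site lies outside the settlement boundary? no. So the proposal is not a Chargeable Project.
Under section 8: the existing use is residential? yes; and the site is within a flood-risk zone? no. So the proposal is not an Exempt Project.
Under section 11: not an Essential Works (section 9)? no; or not a Chargeable Project (section 10)? yes; or Exempt Project (section 8)? no. So the proposal is a Class-R Works.
Under section 3: the site adjoins protected open land? no; and the proposal includes on-site parking provision? yes. So the proposal is not a Tier V Scheme.
Under section 6: the proposal is accompanied by an ecological survey? yes; the proposal does not retain the existing facade? no; the site is within a flood-risk zone? no — 1 of 3 hold (need ≥2) → not satisfied.
Under section 2: Tier V Scheme (section 3)? no; or Tier IV Alteration (section 6)? no. So the proposal is not a Tier II Project.
Under section 7: the site lies within the settlement boundary? yes; and the proposal retains the existing facade? yes. So the proposal is a Provisional Development.
Under section 14: the proposal includes on-site parking provision? yes; and the site lies within the settlement boundary? yes; and the proposal retains the existing facade? yes. So the proposal is a Class-P Scheme.
Under section 4: Provisional Development (section 7)? yes; and Class-P Scheme (section 14)? yes; and the proposal is not accompanied by an ecological survey? no. So the proposal is not a Tier VI Use.
Under section 13: not a Class-R Works (section 11)? no; Tier II Project (section 2)? no; not a Tier VI Use (section 4)? yes — 1 of 3 hold (need ≥2) → not satisfied.

No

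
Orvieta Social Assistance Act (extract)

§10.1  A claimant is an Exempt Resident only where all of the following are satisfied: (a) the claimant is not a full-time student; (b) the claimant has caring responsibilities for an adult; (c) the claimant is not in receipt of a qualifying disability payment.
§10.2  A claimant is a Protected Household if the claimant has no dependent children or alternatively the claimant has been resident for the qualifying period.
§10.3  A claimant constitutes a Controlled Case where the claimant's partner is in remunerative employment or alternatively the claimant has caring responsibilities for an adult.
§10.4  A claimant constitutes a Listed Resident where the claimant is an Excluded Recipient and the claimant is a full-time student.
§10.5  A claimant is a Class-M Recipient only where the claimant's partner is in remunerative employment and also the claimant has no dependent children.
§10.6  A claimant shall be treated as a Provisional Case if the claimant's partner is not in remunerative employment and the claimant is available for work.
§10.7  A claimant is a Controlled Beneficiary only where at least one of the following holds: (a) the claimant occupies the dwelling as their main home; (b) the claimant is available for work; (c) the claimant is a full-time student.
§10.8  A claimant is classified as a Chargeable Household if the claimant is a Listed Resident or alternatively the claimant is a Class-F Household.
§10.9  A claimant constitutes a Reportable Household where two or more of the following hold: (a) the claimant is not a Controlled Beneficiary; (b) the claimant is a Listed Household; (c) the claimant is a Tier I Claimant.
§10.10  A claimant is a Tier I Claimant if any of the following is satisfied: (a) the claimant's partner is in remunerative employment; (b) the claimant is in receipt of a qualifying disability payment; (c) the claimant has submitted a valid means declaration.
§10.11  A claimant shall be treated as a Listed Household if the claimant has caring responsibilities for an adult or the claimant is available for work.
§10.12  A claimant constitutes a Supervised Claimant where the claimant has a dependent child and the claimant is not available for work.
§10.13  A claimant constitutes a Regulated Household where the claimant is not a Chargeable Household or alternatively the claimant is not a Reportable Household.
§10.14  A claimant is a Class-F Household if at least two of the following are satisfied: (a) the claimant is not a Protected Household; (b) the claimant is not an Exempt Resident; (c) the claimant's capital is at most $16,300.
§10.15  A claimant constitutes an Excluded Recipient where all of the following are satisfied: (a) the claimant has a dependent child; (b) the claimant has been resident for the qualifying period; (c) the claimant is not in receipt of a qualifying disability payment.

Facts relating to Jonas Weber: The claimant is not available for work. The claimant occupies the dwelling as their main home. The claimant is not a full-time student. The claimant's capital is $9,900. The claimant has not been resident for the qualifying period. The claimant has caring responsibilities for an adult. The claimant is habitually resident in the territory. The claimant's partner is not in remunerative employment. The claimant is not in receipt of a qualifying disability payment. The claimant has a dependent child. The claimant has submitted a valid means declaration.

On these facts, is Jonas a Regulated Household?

No

§10.15 — Excluded Recipient: [the claimant has a dependent child? yes] AND [the claimant has been resident for the qualifying period? no] AND [the claimant is not in receipt of a qualifying disability payment? yes] → not satisfied.
§10.4 — Listed Resident: [Excluded Recipient (§10.15)? no] AND [the claimant is a full-time student? no] → not satisfied.
§10.2 — Protected Household: [the claimant has no dependent children? no] OR [the claimant has been resident for the qualifying period? no] → not satisfied.
§10.1 — Exempt Resident: [the claimant is not a full-time student? yes] AND [the claimant has caring responsibilities for an adult? yes] AND [the claimant is not in receipt of a qualifying disability payment? yes] → satisfied.
§10.14 — Class-F Household: not a Protected Household (§10.2)? yes; not an Exempt Resident (§10.1)? no; claimant's capital: $9,900 ≤ $16,300? yes — 2 of 3 hold (need ≥2) → satisfied.
§10.8 — Chargeable Household: [Listed Resident (§10.4)? no] OR [Class-F Household (§10.14)? yes] → satisfied.
§10.7 — Controlled Beneficiary: [the claimant occupies the dwelling as their main home? yes] OR [the claimant is available for work? no] OR [the claimant is a full-time student? no] → satisfied.
§10.11 — Listed Household: [the claimant has caring responsibilities for an adult? yes] OR [the claimant is available for work? no] → satisfied.
§10.10 — Tier I Claimant: [the claimant's partner is in remunerative employment? no] OR [the claimant is in receipt of a qualifying disability payment? no] OR [the claimant has submitted a valid means declaration? yes] → satisfied.
§10.9 — Reportable Household: not a Controlled Beneficiary (§10.7)? no; Listed Household (§10.11)? yes; Tier I Claimant (§10.10)? yes — 2 of 3 hold (need ≥2) → satisfied.
§10.13 — Regulated Household: [not a Chargeable Household (§10.8)? no] OR [not a Reportable Household (§10.9)? no] → not satisfied.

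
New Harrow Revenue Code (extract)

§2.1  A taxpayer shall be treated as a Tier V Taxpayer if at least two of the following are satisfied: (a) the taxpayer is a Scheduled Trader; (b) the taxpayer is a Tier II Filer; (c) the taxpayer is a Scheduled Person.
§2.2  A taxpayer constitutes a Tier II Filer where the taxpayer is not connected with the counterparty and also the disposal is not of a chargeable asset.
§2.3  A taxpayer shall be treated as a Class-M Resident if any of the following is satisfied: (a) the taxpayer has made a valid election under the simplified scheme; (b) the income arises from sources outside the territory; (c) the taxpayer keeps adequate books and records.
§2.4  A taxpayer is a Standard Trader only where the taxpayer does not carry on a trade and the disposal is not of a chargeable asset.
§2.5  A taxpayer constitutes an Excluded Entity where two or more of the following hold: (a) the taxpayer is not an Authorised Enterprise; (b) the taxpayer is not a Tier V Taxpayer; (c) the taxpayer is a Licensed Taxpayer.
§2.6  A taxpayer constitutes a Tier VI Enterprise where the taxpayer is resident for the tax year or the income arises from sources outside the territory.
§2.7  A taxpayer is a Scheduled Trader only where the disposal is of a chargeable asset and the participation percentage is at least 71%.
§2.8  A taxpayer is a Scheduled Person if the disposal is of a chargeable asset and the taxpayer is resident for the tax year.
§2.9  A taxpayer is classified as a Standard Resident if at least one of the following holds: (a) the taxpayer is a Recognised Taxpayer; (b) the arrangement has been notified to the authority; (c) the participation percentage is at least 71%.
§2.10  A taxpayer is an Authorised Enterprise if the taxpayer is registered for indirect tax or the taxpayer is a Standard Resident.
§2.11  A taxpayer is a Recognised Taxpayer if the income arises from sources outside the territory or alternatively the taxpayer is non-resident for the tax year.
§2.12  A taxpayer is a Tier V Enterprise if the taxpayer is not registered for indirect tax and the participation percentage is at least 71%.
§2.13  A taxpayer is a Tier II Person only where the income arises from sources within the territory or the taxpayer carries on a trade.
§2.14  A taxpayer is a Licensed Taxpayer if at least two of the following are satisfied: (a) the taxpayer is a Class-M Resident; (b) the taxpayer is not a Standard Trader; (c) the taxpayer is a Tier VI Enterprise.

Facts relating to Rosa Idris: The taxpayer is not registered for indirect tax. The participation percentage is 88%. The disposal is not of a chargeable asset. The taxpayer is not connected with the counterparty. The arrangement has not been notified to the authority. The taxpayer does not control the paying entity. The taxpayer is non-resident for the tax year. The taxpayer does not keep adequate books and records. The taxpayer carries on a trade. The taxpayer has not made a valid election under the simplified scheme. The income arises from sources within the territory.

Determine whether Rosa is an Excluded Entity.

§2.11 — Recognised Taxpayer: [the income arises from sources outside the territory? no] OR [the taxpayer is non-resident for the tax year? yes] → satisfied.
§2.9 — Standard Resident: [Recognised Taxpayer (§2.11)? yes] OR [the arrangement has been notified to the authority? no] OR [participation percentage: 88% ≥ 71%? yes] → satisfied.
§2.10 — Authorised Enterprise: [the taxpayer is registered for indirect tax? no] OR [Standard Resident (§2.9)? yes] → satisfied.
§2.7 — Scheduled Trader: [the disposal is of a chargeable asset? no] AND [participation percentage: 88% ≥ 71%? yes] → not satisfied.
§2.2 — Tier II Filer: [the taxpayer is not connected with the counterparty? yes] AND [the disposal is not of a chargeable asset? yes] → satisfied.
§2.8 — Scheduled Person: [the disposal is of a chargeable asset? no] AND [the taxpayer is resident for the tax year? no] → not satisfied.
§2.1 — Tier V Taxpayer: Scheduled Trader (§2.7)? no; Tier II Filer (§2.2)? yes; Scheduled Person (§2.8)? no — 1 of 3 hold (need ≥2) → not satisfied.
§2.3 — Class-M Resident: [the taxpayer has made a valid election under the simplified scheme? no] OR [the income arises from sources outside the territory? no] OR [the taxpayer keeps adequate books and records? no] → not satisfied.
§2.4 — Standard Trader: [the taxpayer does not carry on a trade? no] AND [the disposal is not of a chargeable asset? yes] → not satisfied.
§2.6 — Tier VI Enterprise: [the taxpayer is resident for the tax year? no] OR [the income arises from sources outside the territory? no] → not satisfied.
§2.14 — Licensed Taxpayer: Class-M Resident (§2.3)? no; not a Standard Trader (§2.4)? yes; Tier VI Enterprise (§2.6)? no — 1 of 3 hold (need ≥2) → not satisfied.
§2.5 — Excluded Entity: not an Authorised Enterprise (§2.10)? no; not a Tier V Taxpayer (§2.1)? yes; Licensed Taxpayer (§2.14)? no — 1 of 3 hold (need ≥2) → not satisfied.

No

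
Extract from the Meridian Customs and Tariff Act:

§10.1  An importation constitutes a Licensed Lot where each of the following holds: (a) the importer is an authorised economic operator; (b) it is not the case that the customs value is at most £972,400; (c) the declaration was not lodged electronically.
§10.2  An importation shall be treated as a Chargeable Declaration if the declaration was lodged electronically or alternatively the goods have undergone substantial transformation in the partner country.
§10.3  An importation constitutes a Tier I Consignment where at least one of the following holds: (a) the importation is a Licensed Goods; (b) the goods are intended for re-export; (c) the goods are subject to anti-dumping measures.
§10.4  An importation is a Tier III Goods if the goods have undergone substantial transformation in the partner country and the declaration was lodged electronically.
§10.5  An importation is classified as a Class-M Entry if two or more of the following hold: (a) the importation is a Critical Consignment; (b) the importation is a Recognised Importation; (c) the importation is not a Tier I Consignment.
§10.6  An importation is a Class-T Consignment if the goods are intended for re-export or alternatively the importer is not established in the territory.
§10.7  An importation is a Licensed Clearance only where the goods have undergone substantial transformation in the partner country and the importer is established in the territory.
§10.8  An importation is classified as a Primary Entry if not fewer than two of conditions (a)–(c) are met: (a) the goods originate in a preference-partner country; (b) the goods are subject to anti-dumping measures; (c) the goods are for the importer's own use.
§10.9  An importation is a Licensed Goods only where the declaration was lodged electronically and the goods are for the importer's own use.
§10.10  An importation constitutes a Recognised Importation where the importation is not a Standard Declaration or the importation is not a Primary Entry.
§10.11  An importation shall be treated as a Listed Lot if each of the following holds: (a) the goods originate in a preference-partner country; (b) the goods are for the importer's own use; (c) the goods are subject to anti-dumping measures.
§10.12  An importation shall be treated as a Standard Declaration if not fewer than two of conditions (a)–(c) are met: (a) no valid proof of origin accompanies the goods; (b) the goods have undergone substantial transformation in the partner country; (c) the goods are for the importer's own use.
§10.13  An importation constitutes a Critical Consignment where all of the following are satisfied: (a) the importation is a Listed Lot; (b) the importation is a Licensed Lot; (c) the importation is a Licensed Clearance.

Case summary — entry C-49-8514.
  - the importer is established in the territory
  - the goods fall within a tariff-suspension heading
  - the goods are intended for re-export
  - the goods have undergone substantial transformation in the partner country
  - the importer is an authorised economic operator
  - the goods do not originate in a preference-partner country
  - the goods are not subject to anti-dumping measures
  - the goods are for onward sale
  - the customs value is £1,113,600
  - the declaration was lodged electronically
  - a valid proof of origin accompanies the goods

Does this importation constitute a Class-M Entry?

§10.11 — Listed Lot: [the goods originate in a preference-partner country? no] AND [the goods are for the importer's own use? no] AND [the goods are subject to anti-dumping measures? no] → not satisfied.
§10.1 — Licensed Lot: [the importer is an authorised economic operator? yes] AND [customs value: £1,113,600 ≤ £972,400? no, so negated condition yes] AND [the declaration was not lodged electronically? no] → not satisfied.
§10.7 — Licensed Clearance: [the goods have undergone substantial transformation in the partner country? yes] AND [the importer is established in the territory? yes] → satisfied.
§10.13 — Critical Consignment: [Listed Lot (§10.11)? no] AND [Licensed Lot (§10.1)? no] AND [Licensed Clearance (§10.7)? yes] → not satisfied.
§10.12 — Standard Declaration: no valid proof of origin accompanies the goods? no; the goods have undergone substantial transformation in the partner country? yes; the goods are for the importer's own use? no — 1 of 3 hold (need ≥2) → not satisfied.
§10.8 — Primary Entry: the goods originate in a preference-partner country? no; the goods are subject to anti-dumping measures? no; the goods are for the importer's own use? no — 0 of 3 hold (need ≥2) → not satisfied.
§10.10 — Recognised Importation: [not a Standard Declaration (§10.12)? yes] OR [not a Primary Entry (§10.8)? yes] → satisfied.
§10.9 — Licensed Goods: [the declaration was lodged electronically? yes] AND [the goods are for the importer's own use? no] → not satisfied.
§10.3 — Tier I Consignment: [Licensed Goods (§10.9)? no] OR [the goods are intended for re-export? yes] OR [the goods are subject to anti-dumping measures? no] → satisfied.
§10.5 — Class-M Entry: Critical Consignment (§10.13)? no; Recognised Importation (§10.10)? yes; not a Tier I Consignment (§10.3)? no — 1 of 3 hold (need ≥2) → not satisfied.

No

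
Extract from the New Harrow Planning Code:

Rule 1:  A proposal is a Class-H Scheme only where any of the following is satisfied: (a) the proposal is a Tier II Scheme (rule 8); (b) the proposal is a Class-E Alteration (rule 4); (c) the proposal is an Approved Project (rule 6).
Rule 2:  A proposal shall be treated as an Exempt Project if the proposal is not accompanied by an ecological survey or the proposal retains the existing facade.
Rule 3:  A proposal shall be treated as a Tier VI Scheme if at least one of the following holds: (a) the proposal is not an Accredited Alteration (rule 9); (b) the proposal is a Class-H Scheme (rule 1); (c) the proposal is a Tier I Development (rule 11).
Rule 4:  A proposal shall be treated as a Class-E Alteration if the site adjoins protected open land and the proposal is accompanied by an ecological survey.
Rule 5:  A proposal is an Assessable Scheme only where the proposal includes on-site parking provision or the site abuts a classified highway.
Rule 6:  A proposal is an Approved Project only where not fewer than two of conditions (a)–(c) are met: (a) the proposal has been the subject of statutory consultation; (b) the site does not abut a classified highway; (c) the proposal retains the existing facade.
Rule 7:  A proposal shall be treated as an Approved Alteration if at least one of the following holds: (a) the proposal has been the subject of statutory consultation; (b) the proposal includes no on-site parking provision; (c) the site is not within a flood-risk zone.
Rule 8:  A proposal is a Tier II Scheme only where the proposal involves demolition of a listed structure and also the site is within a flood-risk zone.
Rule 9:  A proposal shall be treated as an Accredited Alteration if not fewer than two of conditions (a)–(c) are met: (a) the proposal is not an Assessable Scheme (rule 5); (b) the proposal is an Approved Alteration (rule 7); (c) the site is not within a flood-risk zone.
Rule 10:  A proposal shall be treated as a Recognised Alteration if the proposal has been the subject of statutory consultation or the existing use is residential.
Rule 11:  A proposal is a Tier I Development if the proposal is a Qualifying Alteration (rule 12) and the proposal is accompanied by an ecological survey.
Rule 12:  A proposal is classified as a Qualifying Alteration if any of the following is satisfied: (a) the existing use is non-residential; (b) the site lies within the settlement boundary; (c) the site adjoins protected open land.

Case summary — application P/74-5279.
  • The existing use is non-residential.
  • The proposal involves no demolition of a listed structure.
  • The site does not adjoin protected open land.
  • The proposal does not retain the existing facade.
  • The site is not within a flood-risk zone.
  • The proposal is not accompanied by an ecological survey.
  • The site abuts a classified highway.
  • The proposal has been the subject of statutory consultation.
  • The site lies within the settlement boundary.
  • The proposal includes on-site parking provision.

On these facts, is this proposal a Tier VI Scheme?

rule 5 — Assessable Scheme: [the proposal includes on-site parking provision? yes] OR [the site abuts a classified highway? yes] → satisfied.
rule 7 — Approved Alteration: [the proposal has been the subject of statutory consultation? yes] OR [the proposal includes no on-site parking provision? no] OR [the site is not within a flood-risk zone? yes] → satisfied.
rule 9 — Accredited Alteration: not an Assessable Scheme (rule 5)? no; Approved Alteration (rule 7)? yes; the site is not within a flood-risk zone? yes — 2 of 3 hold (need ≥2) → satisfied.
rule 8 — Tier II Scheme: [the proposal involves demolition of a listed structure? no] AND [the site is within a flood-risk zone? no] → not satisfied.
rule 4 — Class-E Alteration: [the site adjoins protected open land? no] AND [the proposal is accompanied by an ecological survey? no] → not satisfied.
rule 6 — Approved Project: the proposal has been the subject of statutory consultation? yes; the site does not abut a classified highway? no; the proposal retains the existing facade? no — 1 of 3 hold (need ≥2) → not satisfied.
rule 1 — Class-H Scheme: [Tier II Scheme (rule 8)? no] OR [Class-E Alteration (rule 4)? no] OR [Approved Project (rule 6)? no] → not satisfied.
rule 12 — Qualifying Alteration: [the existing use is non-residential? yes] OR [the site lies within the settlement boundary? yes] OR [the site adjoins protected open land? no] → satisfied.
rule 11 — Tier I Development: [Qualifying Alteration (rule 12)? yes] AND [the proposal is accompanied by an ecological survey? no] → not satisfied.
rule 3 — Tier VI Scheme: [not an Accredited Alteration (rule 9)? no] OR [Class-H Scheme (rule 1)? no] OR [Tier I Development (rule 11)? no] → not satisfied.

No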